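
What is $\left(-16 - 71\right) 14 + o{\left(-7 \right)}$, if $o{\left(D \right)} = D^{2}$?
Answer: $-1169$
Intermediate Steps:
$\left(-16 - 71\right) 14 + o{\left(-7 \right)} = \left(-16 - 71\right) 14 + \left(-7\right)^{2} = \left(-87\right) 14 + 49 = -1218 + 49 = -1169$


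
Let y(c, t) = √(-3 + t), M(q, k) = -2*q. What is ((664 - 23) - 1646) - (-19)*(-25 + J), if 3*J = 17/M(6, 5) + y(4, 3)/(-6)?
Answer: -53603/36 ≈ -1489.0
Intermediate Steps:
J = -17/36 (J = (17/((-2*6)) + √(-3 + 3)/(-6))/3 = (17/(-12) + √0*(-⅙))/3 = (17*(-1/12) + 0*(-⅙))/3 = (-17/12 + 0)/3 = (⅓)*(-17/12) = -17/36 ≈ -0.47222)
((664 - 23) - 1646) - (-19)*(-25 + J) = ((664 - 23) - 1646) - (-19)*(-25 - 17/36) = (641 - 1646) - (-19)*(-917)/36 = -1005 - 1*17423/36 = -1005 - 17423/36 = -53603/36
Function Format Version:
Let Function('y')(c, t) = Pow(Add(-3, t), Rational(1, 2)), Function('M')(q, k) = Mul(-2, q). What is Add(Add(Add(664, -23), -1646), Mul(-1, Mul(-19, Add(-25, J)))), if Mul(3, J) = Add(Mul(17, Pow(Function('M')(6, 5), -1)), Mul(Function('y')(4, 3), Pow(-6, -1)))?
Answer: Rational(-53603, 36) ≈ -1489.0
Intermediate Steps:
J = Rational(-17, 36) (J = Mul(Rational(1, 3), Add(Mul(17, Pow(Mul(-2, 6), -1)), Mul(Pow(Add(-3, 3), Rational(1, 2)), Pow(-6, -1)))) = Mul(Rational(1, 3), Add(Mul(17, Pow(-12, -1)), Mul(Pow(0, Rational(1, 2)), Rational(-1, 6)))) = Mul(Rational(1, 3), Add(Mul(17, Rational(-1, 12)), Mul(0, Rational(-1, 6)))) = Mul(Rational(1, 3), Add(Rational(-17, 12), 0)) = Mul(Rational(1, 3), Rational(-17, 12)) = Rational(-17, 36) ≈ -0.47222)
Add(Add(Add(664, -23), -1646), Mul(-1, Mul(-19, Add(-25, J)))) = Add(Add(Add(664, -23), -1646), Mul(-1, Mul(-19, Add(-25, Rational(-17, 36))))) = Add(Add(641, -1646), Mul(-1, Mul(-19, Rational(-917, 36)))) = Add(-1005, Mul(-1, Rational(17423, 36))) = Add(-1005, Rational(-17423, 36)) = Rational(-53603, 36)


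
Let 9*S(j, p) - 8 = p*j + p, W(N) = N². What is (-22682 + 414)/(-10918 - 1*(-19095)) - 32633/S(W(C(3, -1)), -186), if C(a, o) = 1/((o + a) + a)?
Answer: 59935774777/37908572 ≈ 1581.1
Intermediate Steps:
C(a, o) = 1/(o + 2*a) (C(a, o) = 1/((a + o) + a) = 1/(o + 2*a))
S(j, p) = 8/9 + p/9 + j*p/9 (S(j, p) = 8/9 + (p*j + p)/9 = 8/9 + (j*p + p)/9 = 8/9 + (p + j*p)/9 = 8/9 + (p/9 + j*p/9) = 8/9 + p/9 + j*p/9)
(-22682 + 414)/(-10918 - 1*(-19095)) - 32633/S(W(C(3, -1)), -186) = (-22682 + 414)/(-10918 - 1*(-19095)) - 32633/(8/9 + (⅑)*(-186) + (⅑)*(1/(-1 + 2*3))²*(-186)) = -22268/(-10918 + 19095) - 32633/(8/9 - 62/3 + (⅑)*(1/(-1 + 6))²*(-186)) = -22268/8177 - 32633/(8/9 - 62/3 + (⅑)*(1/5)²*(-186)) = -22268*1/8177 - 32633/(8/9 - 62/3 + (⅑)*(⅕)²*(-186)) = -22268/8177 - 32633/(8/9 - 62/3 + (⅑)*(1/25)*(-186)) = -22268/8177 - 32633/(8/9 - 62/3 - 62/75) = -22268/8177 - 32633/(-4636/225) = -22268/8177 - 32633*(-225/4636) = -22268/8177 + 7342425/4636 = 59935774777/37908572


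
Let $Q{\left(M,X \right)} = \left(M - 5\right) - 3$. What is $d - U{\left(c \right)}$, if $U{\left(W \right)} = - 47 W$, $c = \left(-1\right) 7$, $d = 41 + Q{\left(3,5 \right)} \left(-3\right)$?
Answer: $-273$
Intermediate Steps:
$Q{\left(M,X \right)} = -8 + M$ ($Q{\left(M,X \right)} = \left(-5 + M\right) - 3 = -8 + M$)
$d = 56$ ($d = 41 + \left(-8 + 3\right) \left(-3\right) = 41 - -15 = 41 + 15 = 56$)
$c = -7$
$d - U{\left(c \right)} = 56 - \left(-47\right) \left(-7\right) = 56 - 329 = -273$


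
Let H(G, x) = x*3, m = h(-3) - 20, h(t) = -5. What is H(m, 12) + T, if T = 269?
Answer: 305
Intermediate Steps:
m = -25 (m = -5 - 20 = -25)
H(G, x) = 3*x
H(m, 12) + T = 3*12 + 269 = 36 + 269 = 305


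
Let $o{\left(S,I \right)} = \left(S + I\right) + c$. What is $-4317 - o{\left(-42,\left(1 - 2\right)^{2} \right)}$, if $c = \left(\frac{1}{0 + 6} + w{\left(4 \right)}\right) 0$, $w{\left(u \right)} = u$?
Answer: $-4276$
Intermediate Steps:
$c = 0$ ($c = \left(\frac{1}{0 + 6} + 4\right) 0 = \left(\frac{1}{6} + 4\right) 0 = \frac{25}{6} \cdot 0 = 0$)
$o{\left(S,I \right)} = I + S$ ($o{\left(S,I \right)} = \left(S + I\right) + 0 = \left(I + S\right) + 0 = I + S$)
$-4317 - o{\left(-42,\left(1 - 2\right)^{2} \right)} = -4317 - \left(\left(1 - 2\right)^{2} - 42\right) = -4317 - \left(\left(-1\right)^{2} - 42\right) = -4317 - \left(1 - 42\right) = -4317 - -41 = -4317 + 41 = -4276$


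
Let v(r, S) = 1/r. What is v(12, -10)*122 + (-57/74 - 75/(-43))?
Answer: 53174/4773 ≈ 11.141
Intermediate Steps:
v(12, -10)*122 + (-57/74 - 75/(-43)) = 122/12 + (-57/74 - 75/(-43)) = (1/12)*122 + (-57*1/74 - 75*(-1/43)) = 61/6 + (-57/74 + 75/43) = 61/6 + 3099/3182 = 53174/4773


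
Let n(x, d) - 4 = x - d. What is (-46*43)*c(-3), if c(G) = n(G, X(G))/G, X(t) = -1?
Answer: 3956/3 ≈ 1318.7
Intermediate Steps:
n(x, d) = 4 + x - d (n(x, d) = 4 + (x - d) = 4 + x - d)
c(G) = (5 + G)/G (c(G) = (4 + G - 1*(-1))/G = (4 + G + 1)/G = (5 + G)/G)
(-46*43)*c(-3) = (-46*43)*((5 - 3)/(-3)) = -(-1978)*2/3 = -1978*(-⅔) = 3956/3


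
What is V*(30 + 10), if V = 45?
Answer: 1800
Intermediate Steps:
V*(30 + 10) = 45*(30 + 10) = 45*40 = 1800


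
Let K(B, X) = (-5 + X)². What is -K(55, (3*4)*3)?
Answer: -961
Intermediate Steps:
-K(55, (3*4)*3) = -(-5 + (3*4)*3)² = -(-5 + 12*3)² = -(-5 + 36)² = -1*31² = -1*961 = -961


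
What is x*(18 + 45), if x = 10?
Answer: 630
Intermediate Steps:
x*(18 + 45) = 10*(18 + 45) = 10*63 = 630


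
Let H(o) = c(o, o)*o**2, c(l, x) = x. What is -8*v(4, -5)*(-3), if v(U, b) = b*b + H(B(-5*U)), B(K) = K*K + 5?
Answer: 1594323600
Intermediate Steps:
B(K) = 5 + K**2 (B(K) = K**2 + 5 = 5 + K**2)
H(o) = o**3 (H(o) = o*o**2 = o**3)
v(U, b) = b**2 + (5 + 25*U**2)**3 (v(U, b) = b*b + (5 + (-5*U)**2)**3 = b**2 + (5 + 25*U**2)**3)
-8*v(4, -5)*(-3) = -8*((-5)**2 + 125*(1 + 5*4**2)**3)*(-3) = -8*(25 + 125*(1 + 5*16)**3)*(-3) = -8*(25 + 125*(1 + 80)**3)*(-3) = -8*(25 + 125*81**3)*(-3) = -8*(25 + 125*531441)*(-3) = -8*(25 + 66430125)*(-3) = -8*66430150*(-3) = -531441200*(-3) = 1594323600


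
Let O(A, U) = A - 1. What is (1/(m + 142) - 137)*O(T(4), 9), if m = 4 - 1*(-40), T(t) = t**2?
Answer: -127405/62 ≈ -2054.9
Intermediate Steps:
O(A, U) = -1 + A
m = 44 (m = 4 + 40 = 44)
(1/(m + 142) - 137)*O(T(4), 9) = (1/(44 + 142) - 137)*(-1 + 4**2) = (1/186 - 137)*(-1 + 16) = (1/186 - 137)*15 = -25481/186*15 = -127405/62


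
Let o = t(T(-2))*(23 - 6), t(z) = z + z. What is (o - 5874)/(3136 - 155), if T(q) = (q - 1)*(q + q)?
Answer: -5466/2981 ≈ -1.8336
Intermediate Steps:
T(q) = 2*q*(-1 + q) (T(q) = (-1 + q)*(2*q) = 2*q*(-1 + q))
t(z) = 2*z
o = 408 (o = (2*(2*(-2)*(-1 - 2)))*(23 - 6) = (2*(2*(-2)*(-3)))*17 = (2*12)*17 = 24*17 = 408)
(o - 5874)/(3136 - 155) = (408 - 5874)/(3136 - 155) = -5466/2981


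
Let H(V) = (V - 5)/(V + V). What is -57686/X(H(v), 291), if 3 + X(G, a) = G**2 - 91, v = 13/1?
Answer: 4874467/7935 ≈ 614.30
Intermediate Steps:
v = 13 (v = 13*1 = 13)
H(V) = (-5 + V)/(2*V) (H(V) = (-5 + V)/((2*V)) = (-5 + V)*(1/(2*V)) = (-5 + V)/(2*V))
X(G, a) = -94 + G**2 (X(G, a) = -3 + (G**2 - 91) = -3 + (-91 + G**2) = -94 + G**2)
-57686/X(H(v), 291) = -57686/(-94 + ((1/2)*(-5 + 13)/13)**2) = -57686/(-94 + ((1/2)*(1/13)*8)**2) = -57686/(-94 + (4/13)**2) = -57686/(-94 + 16/169) = -57686/(-15870/169) = -57686*(-169/15870) = 4874467/7935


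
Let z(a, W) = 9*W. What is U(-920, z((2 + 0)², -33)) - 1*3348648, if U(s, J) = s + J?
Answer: -3349865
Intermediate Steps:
U(s, J) = J + s
U(-920, z((2 + 0)², -33)) - 1*3348648 = (9*(-33) - 920) - 1*3348648 = (-297 - 920) - 3348648 = -1217 - 3348648 = -3349865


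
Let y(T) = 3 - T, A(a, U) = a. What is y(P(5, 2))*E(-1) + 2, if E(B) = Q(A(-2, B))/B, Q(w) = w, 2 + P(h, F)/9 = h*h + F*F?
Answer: -478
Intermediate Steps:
P(h, F) = -18 + 9*F² + 9*h² (P(h, F) = -18 + 9*(h*h + F*F) = -18 + 9*(h² + F²) = -18 + 9*(F² + h²) = -18 + (9*F² + 9*h²) = -18 + 9*F² + 9*h²)
E(B) = -2/B
y(P(5, 2))*E(-1) + 2 = (3 - (-18 + 9*2² + 9*5²))*(-2/(-1)) + 2 = (3 - (-18 + 9*4 + 9*25))*(-2*(-1)) + 2 = (3 - (-18 + 36 + 225))*2 + 2 = (3 - 1*243)*2 + 2 = (3 - 243)*2 + 2 = -240*2 + 2 = -480 + 2 = -478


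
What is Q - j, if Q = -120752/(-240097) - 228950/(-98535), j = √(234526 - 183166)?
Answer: 13373701294/4731591579 - 4*√3210 ≈ -223.80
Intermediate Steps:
j = 4*√3210 (j = √51360 = 4*√3210 ≈ 226.63)
Q = 13373701294/4731591579 (Q = -120752*(-1/240097) - 228950*(-1/98535) = 120752/240097 + 45790/19707 = 13373701294/4731591579 ≈ 2.8265)
Q - j = 13373701294/4731591579 - 4*√3210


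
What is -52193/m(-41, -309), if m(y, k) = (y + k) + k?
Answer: 52193/659 ≈ 79.200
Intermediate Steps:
m(y, k) = y + 2*k (m(y, k) = (k + y) + k = y + 2*k)
-52193/m(-41, -309) = -52193/(-41 + 2*(-309)) = -52193/(-41 - 618) = -52193/(-659) = -52193*(-1/659) = 52193/659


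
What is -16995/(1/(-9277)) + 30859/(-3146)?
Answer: 496006555931/3146 ≈ 1.5766e+8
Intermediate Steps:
-16995/(1/(-9277)) + 30859/(-3146) = -16995/(-1/9277) + 30859*(-1/3146) = -16995*(-9277) - 30859/3146 = 157662615 - 30859/3146 = 496006555931/3146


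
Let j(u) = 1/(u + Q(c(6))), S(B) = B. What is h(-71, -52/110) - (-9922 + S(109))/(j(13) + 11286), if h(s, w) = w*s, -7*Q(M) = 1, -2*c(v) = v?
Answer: 1923643312/55866085 ≈ 34.433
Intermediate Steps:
c(v) = -v/2
Q(M) = -⅐ (Q(M) = -⅐*1 = -⅐)
j(u) = 1/(-⅐ + u) (j(u) = 1/(u - ⅐) = 1/(-⅐ + u))
h(s, w) = s*w
h(-71, -52/110) - (-9922 + S(109))/(j(13) + 11286) = -(-3692)/110 - (-9922 + 109)/(7/(-1 + 7*13) + 11286) = -(-3692)/110 - (-9813)/(7/(-1 + 91) + 11286) = -71*(-26/55) - (-9813)/(7/90 + 11286) = 1846/55 - (-9813)/(7*(1/90) + 11286) = 1846/55 - (-9813)/(7/90 + 11286) = 1846/55 - (-9813)/1015747/90 = 1846/55 - (-9813)*90/1015747 = 1846/55 - 1*(-883170/1015747) = 1846/55 + 883170/1015747 = 1923643312/55866085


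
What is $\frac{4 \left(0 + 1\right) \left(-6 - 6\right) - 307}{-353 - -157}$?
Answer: $\frac{355}{196} \approx 1.8112$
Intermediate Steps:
$\frac{4 \left(0 + 1\right) \left(-6 - 6\right) - 307}{-353 - -157} = \frac{4 \cdot 1 \left(-12\right) - 307}{-353 + 157} = \frac{4 \left(-12\right) - 307}{-196} = \left(-48 - 307\right) \left(- \frac{1}{196}\right) = \left(-355\right) \left(- \frac{1}{196}\right) = \frac{355}{196}$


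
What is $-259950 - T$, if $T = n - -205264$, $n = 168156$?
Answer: $-633370$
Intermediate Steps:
$T = 373420$ ($T = 168156 - -205264 = 168156 + 205264 = 373420$)
$-259950 - T = -259950 - 373420 = -633370$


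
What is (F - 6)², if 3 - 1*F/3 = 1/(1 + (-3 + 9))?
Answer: 324/49 ≈ 6.6122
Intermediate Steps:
F = 60/7 (F = 9 - 3/(1 + (-3 + 9)) = 9 - 3/(1 + 6) = 9 - 3/7 = 60/7 ≈ 8.5714)
(F - 6)² = (60/7 - 6)² = (18/7)² = 324/49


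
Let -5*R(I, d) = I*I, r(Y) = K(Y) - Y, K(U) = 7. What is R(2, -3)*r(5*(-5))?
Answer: -128/5 ≈ -25.600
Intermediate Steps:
r(Y) = 7 - Y
R(I, d) = -I²/5 (R(I, d) = -I*I/5 = -I²/5)
R(2, -3)*r(5*(-5)) = (-⅕*2²)*(7 - 5*(-5)) = (-⅕*4)*(7 - 1*(-25)) = -4*(7 + 25)/5 = -⅘*32 = -128/5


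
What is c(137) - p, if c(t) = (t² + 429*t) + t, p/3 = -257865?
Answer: 851274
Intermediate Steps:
p = -773595 (p = 3*(-257865) = -773595)
c(t) = t² + 430*t
c(137) - p = 137*(430 + 137) - 1*(-773595) = 137*567 + 773595 = 77679 + 773595 = 851274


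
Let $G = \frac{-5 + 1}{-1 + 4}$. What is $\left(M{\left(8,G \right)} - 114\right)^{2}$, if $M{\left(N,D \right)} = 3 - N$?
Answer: $14161$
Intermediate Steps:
$G = - \frac{4}{3} \approx -1.3333$
$\left(M{\left(8,G \right)} - 114\right)^{2} = \left(\left(3 - 8\right) - 114\right)^{2} = \left(-5 - 114\right)^{2} = \left(-119\right)^{2} = 14161$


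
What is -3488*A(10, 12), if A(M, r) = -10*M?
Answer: 348800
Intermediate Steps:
-3488*A(10, 12) = -(-34880)*10 = -3488*(-100) = 348800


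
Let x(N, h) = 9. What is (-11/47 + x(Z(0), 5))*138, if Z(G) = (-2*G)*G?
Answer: 56856/47 ≈ 1209.7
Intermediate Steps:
Z(G) = -2*G²
(-11/47 + x(Z(0), 5))*138 = (-11/47 + 9)*138 = (412/47)*138 = 56856/47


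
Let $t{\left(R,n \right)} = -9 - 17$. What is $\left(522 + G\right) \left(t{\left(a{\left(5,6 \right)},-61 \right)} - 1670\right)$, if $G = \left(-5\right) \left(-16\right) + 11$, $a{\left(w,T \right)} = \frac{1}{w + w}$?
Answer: $-1039648$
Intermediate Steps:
$a{\left(w,T \right)} = \frac{1}{2 w}$
$G = 91$ ($G = 80 + 11 = 91$)
$t{\left(R,n \right)} = -26$
$\left(522 + G\right) \left(t{\left(a{\left(5,6 \right)},-61 \right)} - 1670\right) = \left(522 + 91\right) \left(-26 - 1670\right) = 613 \left(-1696\right) = -1039648$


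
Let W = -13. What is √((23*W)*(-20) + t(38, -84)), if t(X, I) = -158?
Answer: √5822 ≈ 76.302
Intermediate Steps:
√((23*W)*(-20) + t(38, -84)) = √((23*(-13))*(-20) - 158) = √(-299*(-20) - 158) = √(5980 - 158) = √5822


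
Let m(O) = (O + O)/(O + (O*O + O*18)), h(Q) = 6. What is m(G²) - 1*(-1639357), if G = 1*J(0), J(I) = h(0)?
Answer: 90164637/55 ≈ 1.6394e+6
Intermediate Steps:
J(I) = 6
G = 6 (G = 1*6 = 6)
m(O) = 2*O/(O² + 19*O) (m(O) = (2*O)/(O + (O² + 18*O)) = (2*O)/(O² + 19*O) = 2*O/(O² + 19*O))
m(G²) - 1*(-1639357) = 2/(19 + 6²) - 1*(-1639357) = 2/(19 + 36) + 1639357 = 2/55 + 1639357 = 90164637/55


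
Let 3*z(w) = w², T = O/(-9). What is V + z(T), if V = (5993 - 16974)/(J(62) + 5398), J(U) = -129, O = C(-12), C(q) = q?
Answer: -212183/142263 ≈ -1.4915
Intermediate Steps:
O = -12
T = 4/3 (T = -12/(-9) = -12*(-⅑) = 4/3 ≈ 1.3333)
z(w) = w²/3
V = -10981/5269 (V = (5993 - 16974)/(-129 + 5398) = -10981/5269 ≈ -2.0841)
V + z(T) = -10981/5269 + (4/3)²/3 = -10981/5269 + (⅓)*(16/9) = -10981/5269 + 16/27 = -212183/142263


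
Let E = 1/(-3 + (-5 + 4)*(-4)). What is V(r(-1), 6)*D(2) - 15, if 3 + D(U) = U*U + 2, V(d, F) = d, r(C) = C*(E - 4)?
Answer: -6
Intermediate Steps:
E = 1 (E = 1/(-3 - 1*(-4)) = 1/(-3 + 4) = 1/1 = 1)
r(C) = -3*C (r(C) = C*(1 - 4) = C*(-3) = -3*C)
D(U) = -1 + U² (D(U) = -3 + (U*U + 2) = -3 + (U² + 2) = -3 + (2 + U²) = -1 + U²)
V(r(-1), 6)*D(2) - 15 = (-3*(-1))*(-1 + 2²) - 15 = 3*(-1 + 4) - 15 = 3*3 - 15 = 9 - 15 = -6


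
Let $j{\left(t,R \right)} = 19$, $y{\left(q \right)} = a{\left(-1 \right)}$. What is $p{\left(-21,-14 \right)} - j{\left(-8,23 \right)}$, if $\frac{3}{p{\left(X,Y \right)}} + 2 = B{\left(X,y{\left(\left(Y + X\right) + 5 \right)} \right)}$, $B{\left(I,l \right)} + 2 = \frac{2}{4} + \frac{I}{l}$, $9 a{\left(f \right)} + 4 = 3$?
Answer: $- \frac{7043}{371} \approx -18.984$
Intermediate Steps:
$a{\left(f \right)} = - \frac{1}{9}$ ($a{\left(f \right)} = - \frac{4}{9} + \frac{1}{9} \cdot 3 = - \frac{4}{9} + \frac{1}{3} = - \frac{1}{9}$)
$y{\left(q \right)} = - \frac{1}{9}$
$B{\left(I,l \right)} = - \frac{3}{2} + \frac{I}{l}$ ($B{\left(I,l \right)} = -2 + \left(\frac{2}{4} + \frac{I}{l}\right) = -2 + \left(2 \cdot \frac{1}{4} + \frac{I}{l}\right) = -2 + \left(\frac{1}{2} + \frac{I}{l}\right) = - \frac{3}{2} + \frac{I}{l}$)
$p{\left(X,Y \right)} = \frac{3}{- \frac{7}{2} - 9 X}$ ($p{\left(X,Y \right)} = \frac{3}{-2 + \left(- \frac{3}{2} + \frac{X}{- \frac{1}{9}}\right)} = \frac{3}{-2 + \left(- \frac{3}{2} + X \left(-9\right)\right)} = \frac{3}{-2 - \left(\frac{3}{2} + 9 X\right)} = \frac{3}{- \frac{7}{2} - 9 X}$)
$p{\left(-21,-14 \right)} - j{\left(-8,23 \right)} = \frac{6}{-7 - -378} - 19 = \frac{6}{-7 + 378} - 19 = \frac{6}{371} - 19 = - \frac{7043}{371}$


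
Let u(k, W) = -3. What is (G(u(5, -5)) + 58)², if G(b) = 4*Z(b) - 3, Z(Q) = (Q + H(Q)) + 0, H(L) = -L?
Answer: 3025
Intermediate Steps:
Z(Q) = 0 (Z(Q) = (Q - Q) + 0 = 0 + 0 = 0)
G(b) = -3 (G(b) = 4*0 - 3 = 0 - 3 = -3)
(G(u(5, -5)) + 58)² = (-3 + 58)² = 55² = 3025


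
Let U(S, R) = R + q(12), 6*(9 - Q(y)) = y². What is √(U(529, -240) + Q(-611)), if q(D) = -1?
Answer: I*√2248278/6 ≈ 249.9*I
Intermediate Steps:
Q(y) = 9 - y²/6
U(S, R) = -1 + R (U(S, R) = R - 1 = -1 + R)
√(U(529, -240) + Q(-611)) = √((-1 - 240) + (9 - ⅙*(-611)²)) = √(-241 + (9 - ⅙*373321)) = √(-241 + (9 - 373321/6)) = √(-241 - 373267/6) = √(-374713/6) = I*√2248278/6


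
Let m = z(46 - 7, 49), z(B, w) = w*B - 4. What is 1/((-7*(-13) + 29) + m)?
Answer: 1/2027 ≈ 0.00049334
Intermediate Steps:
z(B, w) = -4 + B*w (z(B, w) = B*w - 4 = -4 + B*w)
m = 1907 (m = -4 + (46 - 7)*49 = -4 + 39*49 = -4 + 1911 = 1907)
1/((-7*(-13) + 29) + m) = 1/((-7*(-13) + 29) + 1907) = 1/((91 + 29) + 1907) = 1/(120 + 1907) = 1/2027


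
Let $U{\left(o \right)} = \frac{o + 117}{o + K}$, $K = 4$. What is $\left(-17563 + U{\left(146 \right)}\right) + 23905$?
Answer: $\frac{951563}{150} \approx 6343.8$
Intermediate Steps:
$U{\left(o \right)} = \frac{117 + o}{4 + o}$ ($U{\left(o \right)} = \frac{o + 117}{o + 4} = \frac{117 + o}{4 + o}$)
$\left(-17563 + U{\left(146 \right)}\right) + 23905 = \left(-17563 + \frac{117 + 146}{4 + 146}\right) + 23905 = \left(-17563 + \frac{1}{150} \cdot 263\right) + 23905 = \left(-17563 + \frac{263}{150}\right) + 23905 = - \frac{2634187}{150} + 23905 = \frac{951563}{150}$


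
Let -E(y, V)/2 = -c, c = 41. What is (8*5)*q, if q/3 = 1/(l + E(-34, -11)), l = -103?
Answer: -40/7 ≈ -5.7143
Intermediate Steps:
E(y, V) = 82 (E(y, V) = -(-2)*41 = -2*(-41) = 82)
q = -⅐ (q = 3/(-103 + 82) = 3/(-21) = 3*(-1/21) = -⅐ ≈ -0.14286)
(8*5)*q = (8*5)*(-⅐) = 40*(-⅐) = -40/7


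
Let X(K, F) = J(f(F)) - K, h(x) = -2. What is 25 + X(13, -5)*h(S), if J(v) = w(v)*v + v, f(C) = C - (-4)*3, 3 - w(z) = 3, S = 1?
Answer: 37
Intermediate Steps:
w(z) = 0 (w(z) = 3 - 1*3 = 3 - 3 = 0)
f(C) = 12 + C (f(C) = C - 1*(-12) = C + 12 = 12 + C)
J(v) = v (J(v) = 0*v + v = 0 + v = v)
X(K, F) = 12 + F - K (X(K, F) = (12 + F) - K = 12 + F - K)
25 + X(13, -5)*h(S) = 25 + (12 - 5 - 1*13)*(-2) = 25 + (12 - 5 - 13)*(-2) = 25 - 6*(-2) = 25 + 12 = 37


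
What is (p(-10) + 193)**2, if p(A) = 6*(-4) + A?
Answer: 25281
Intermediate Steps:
p(A) = -24 + A
(p(-10) + 193)**2 = ((-24 - 10) + 193)**2 = (-34 + 193)**2 = 159**2 = 25281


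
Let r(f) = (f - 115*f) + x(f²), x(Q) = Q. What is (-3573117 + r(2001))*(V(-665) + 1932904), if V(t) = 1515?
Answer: 392242140630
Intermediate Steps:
r(f) = f² - 114*f (r(f) = (f - 115*f) + f² = -114*f + f² = f² - 114*f)
(-3573117 + r(2001))*(V(-665) + 1932904) = (-3573117 + 2001*(-114 + 2001))*(1515 + 1932904) = (-3573117 + 2001*1887)*1934419 = (-3573117 + 3775887)*1934419 = 202770*1934419 = 392242140630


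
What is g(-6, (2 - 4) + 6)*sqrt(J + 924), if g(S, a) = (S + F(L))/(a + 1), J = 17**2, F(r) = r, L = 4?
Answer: -2*sqrt(1213)/5 ≈ -13.931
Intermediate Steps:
J = 289
g(S, a) = (4 + S)/(1 + a) (g(S, a) = (S + 4)/(a + 1) = (4 + S)/(1 + a))
g(-6, (2 - 4) + 6)*sqrt(J + 924) = ((4 - 6)/(1 + ((2 - 4) + 6)))*sqrt(289 + 924) = (-2/(1 + (-2 + 6)))*sqrt(1213) = (-2/(1 + 4))*sqrt(1213) = (-2/5)*sqrt(1213) = ((1/5)*(-2))*sqrt(1213) = -2*sqrt(1213)/5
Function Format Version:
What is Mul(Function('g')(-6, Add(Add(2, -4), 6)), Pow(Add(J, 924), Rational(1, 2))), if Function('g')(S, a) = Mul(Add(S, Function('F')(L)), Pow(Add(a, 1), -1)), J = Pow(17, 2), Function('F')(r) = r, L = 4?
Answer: Mul(Rational(-2, 5), Pow(1213, Rational(1, 2))) ≈ -13.931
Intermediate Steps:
J = 289
Function('g')(S, a) = Mul(Pow(Add(1, a), -1), Add(4, S)) (Function('g')(S, a) = Mul(Add(S, 4), Pow(Add(a, 1), -1)) = Mul(Add(4, S), Pow(Add(1, a), -1)) = Mul(Pow(Add(1, a), -1), Add(4, S)))
Mul(Function('g')(-6, Add(Add(2, -4), 6)), Pow(Add(J, 924), Rational(1, 2))) = Mul(Mul(Pow(Add(1, Add(Add(2, -4), 6)), -1), Add(4, -6)), Pow(Add(289, 924), Rational(1, 2))) = Mul(Mul(Pow(Add(1, Add(-2, 6)), -1), -2), Pow(1213, Rational(1, 2))) = Mul(Mul(Pow(Add(1, 4), -1), -2), Pow(1213, Rational(1, 2))) = Mul(Mul(Pow(5, -1), -2), Pow(1213, Rational(1, 2))) = Mul(Mul(Rational(1, 5), -2), Pow(1213, Rational(1, 2))) = Mul(Rational(-2, 5), Pow(1213, Rational(1, 2)))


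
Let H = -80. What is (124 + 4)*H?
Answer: -10240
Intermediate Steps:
(124 + 4)*H = (124 + 4)*(-80) = 128*(-80) = -10240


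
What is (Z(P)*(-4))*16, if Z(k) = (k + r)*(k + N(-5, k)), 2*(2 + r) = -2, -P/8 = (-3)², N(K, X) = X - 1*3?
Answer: -705600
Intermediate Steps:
N(K, X) = -3 + X (N(K, X) = X - 3 = -3 + X)
P = -72 (P = -8*(-3)² = -8*9 = -72)
r = -3 (r = -2 + (½)*(-2) = -2 - 1 = -3)
Z(k) = (-3 + k)*(-3 + 2*k) (Z(k) = (k - 3)*(k + (-3 + k)) = (-3 + k)*(-3 + 2*k))
(Z(P)*(-4))*16 = ((9 - 9*(-72) + 2*(-72)²)*(-4))*16 = ((9 + 648 + 2*5184)*(-4))*16 = ((9 + 648 + 10368)*(-4))*16 = (11025*(-4))*16 = -44100*16 = -705600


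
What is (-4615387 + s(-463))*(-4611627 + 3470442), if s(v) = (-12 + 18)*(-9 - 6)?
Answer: 5267113120245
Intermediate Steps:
s(v) = -90 (s(v) = 6*(-15) = -90)
(-4615387 + s(-463))*(-4611627 + 3470442) = (-4615387 - 90)*(-4611627 + 3470442) = -4615477*(-1141185) = 5267113120245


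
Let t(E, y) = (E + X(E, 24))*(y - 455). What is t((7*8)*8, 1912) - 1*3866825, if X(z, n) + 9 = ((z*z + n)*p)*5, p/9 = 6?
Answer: 78961160718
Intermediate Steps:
p = 54 (p = 9*6 = 54)
X(z, n) = -9 + 270*n + 270*z² (X(z, n) = -9 + ((z*z + n)*54)*5 = -9 + ((z² + n)*54)*5 = -9 + ((n + z²)*54)*5 = -9 + (54*n + 54*z²)*5 = -9 + (270*n + 270*z²) = -9 + 270*n + 270*z²)
t(E, y) = (-455 + y)*(6471 + E + 270*E²) (t(E, y) = (E + (-9 + 270*24 + 270*E²))*(y - 455) = (E + (-9 + 6480 + 270*E²))*(-455 + y) = (E + (6471 + 270*E²))*(-455 + y) = (6471 + E + 270*E²)*(-455 + y) = (-455 + y)*(6471 + E + 270*E²))
t((7*8)*8, 1912) - 1*3866825 = (-2944305 - 122850*((7*8)*8)² - 455*7*8*8 + ((7*8)*8)*1912 + 9*1912*(719 + 30*((7*8)*8)²)) - 1*3866825 = (-2944305 - 122850*(56*8)² - 25480*8 + (56*8)*1912 + 9*1912*(719 + 30*(56*8)²)) - 3866825 = (-2944305 - 122850*448² - 455*448 + 448*1912 + 9*1912*(719 + 30*448²)) - 3866825 = (-2944305 - 122850*200704 - 203840 + 856576 + 9*1912*(719 + 30*200704)) - 3866825 = (-2944305 - 24656486400 - 203840 + 856576 + 9*1912*(719 + 6021120)) - 3866825 = (-2944305 - 24656486400 - 203840 + 856576 + 9*1912*6021839) - 3866825 = (-2944305 - 24656486400 - 203840 + 856576 + 103623805512) - 3866825 = 78965027543 - 3866825 = 78961160718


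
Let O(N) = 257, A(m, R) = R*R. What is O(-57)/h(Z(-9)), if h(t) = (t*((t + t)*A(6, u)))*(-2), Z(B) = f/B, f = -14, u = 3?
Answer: -2313/784 ≈ -2.9503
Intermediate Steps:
A(m, R) = R²
Z(B) = -14/B
h(t) = -36*t² (h(t) = (t*((t + t)*3²))*(-2) = (t*((2*t)*9))*(-2) = (t*(18*t))*(-2) = (18*t²)*(-2) = -36*t²)
O(-57)/h(Z(-9)) = 257/((-36*(-14/(-9))²)) = 257/((-36*(-14*(-⅑))²)) = 257/((-36*(14/9)²)) = 257/((-36*196/81)) = 257/(-784/9) = 257*(-9/784) = -2313/784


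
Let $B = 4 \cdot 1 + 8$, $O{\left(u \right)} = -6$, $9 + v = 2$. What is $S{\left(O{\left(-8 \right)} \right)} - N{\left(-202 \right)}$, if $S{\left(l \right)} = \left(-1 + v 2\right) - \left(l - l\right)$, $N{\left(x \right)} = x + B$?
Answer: $175$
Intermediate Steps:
$v = -7$ ($v = -9 + 2 = -7$)
$B = 12$ ($B = 4 + 8 = 12$)
$N{\left(x \right)} = 12 + x$ ($N{\left(x \right)} = x + 12 = 12 + x$)
$S{\left(l \right)} = -15$ ($S{\left(l \right)} = \left(-1 - 14\right) - \left(l - l\right) = \left(-1 - 14\right) - 0 = -15 + 0 = -15$)
$S{\left(O{\left(-8 \right)} \right)} - N{\left(-202 \right)} = -15 - \left(12 - 202\right) = -15 - -190 = -15 + 190 = 175$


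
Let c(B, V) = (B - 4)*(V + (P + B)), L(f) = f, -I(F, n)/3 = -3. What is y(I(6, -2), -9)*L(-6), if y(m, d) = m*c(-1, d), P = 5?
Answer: -1350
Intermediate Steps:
I(F, n) = 9 (I(F, n) = -3*(-3) = 9)
c(B, V) = (-4 + B)*(5 + B + V) (c(B, V) = (B - 4)*(V + (5 + B)) = (-4 + B)*(5 + B + V))
y(m, d) = m*(-20 - 5*d) (y(m, d) = m*(-20 - 1 + (-1)² - 4*d - d) = m*(-20 - 1 + 1 - 4*d - d) = m*(-20 - 5*d))
y(I(6, -2), -9)*L(-6) = -5*9*(4 - 9)*(-6) = -5*9*(-5)*(-6) = 225*(-6) = -1350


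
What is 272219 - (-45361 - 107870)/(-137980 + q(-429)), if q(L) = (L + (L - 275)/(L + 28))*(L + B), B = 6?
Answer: 4666029854036/17140495 ≈ 2.7222e+5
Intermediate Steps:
q(L) = (6 + L)*(L + (-275 + L)/(28 + L)) (q(L) = (L + (L - 275)/(L + 28))*(L + 6) = (L + (-275 + L)/(28 + L))*(6 + L) = (6 + L)*(L + (-275 + L)/(28 + L)))
272219 - (-45361 - 107870)/(-137980 + q(-429)) = 272219 - (-45361 - 107870)/(-137980 + (-1650 + (-429)³ - 101*(-429) + 35*(-429)²)/(28 - 429)) = 272219 - (-153231)/(-137980 + (-1650 - 78953589 + 43329 + 35*184041)/(-401)) = 272219 - (-153231)/(-137980 - (-1650 - 78953589 + 43329 + 6441435)/401) = 272219 - (-153231)/(-137980 - 1/401*(-72470475)) = 272219 - (-153231)/(-137980 + 72470475/401) = 272219 - (-153231)/17140495/401 = 272219 - (-153231)*401/17140495 = 272219 - 1*(-61445631/17140495) = 272219 + 61445631/17140495 = 4666029854036/17140495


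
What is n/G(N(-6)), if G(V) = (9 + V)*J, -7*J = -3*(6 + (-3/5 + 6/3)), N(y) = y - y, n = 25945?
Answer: 908075/999 ≈ 908.98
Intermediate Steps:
N(y) = 0
J = 111/35 (J = -(-3)*(6 + (-3/5 + 6/3))/7 = -(-3)*(6 + (-3*1/5 + 6*(1/3)))/7 = -(-3)*(6 + (-3/5 + 2))/7 = -(-3)*(6 + 7/5)/7 = -(-3)*37/(7*5) = -1/7*(-111/5) = 111/35 ≈ 3.1714)
G(V) = 999/35 + 111*V/35 (G(V) = (9 + V)*(111/35) = 999/35 + 111*V/35)
n/G(N(-6)) = 25945/(999/35 + (111/35)*0) = 25945/(999/35 + 0) = 25945/(999/35) = 25945*(35/999) = 908075/999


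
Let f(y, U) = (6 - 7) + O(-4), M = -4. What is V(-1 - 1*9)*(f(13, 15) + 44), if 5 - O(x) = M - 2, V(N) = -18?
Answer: -972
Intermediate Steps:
O(x) = 11 (O(x) = 5 - (-4 - 2) = 5 - 1*(-6) = 5 + 6 = 11)
f(y, U) = 10 (f(y, U) = (6 - 7) + 11 = -1 + 11 = 10)
V(-1 - 1*9)*(f(13, 15) + 44) = -18*(10 + 44) = -18*54 = -972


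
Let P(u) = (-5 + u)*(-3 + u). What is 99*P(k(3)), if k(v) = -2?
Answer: 3465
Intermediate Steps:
99*P(k(3)) = 99*(15 + (-2)² - 8*(-2)) = 99*(15 + 4 + 16) = 99*35 = 3465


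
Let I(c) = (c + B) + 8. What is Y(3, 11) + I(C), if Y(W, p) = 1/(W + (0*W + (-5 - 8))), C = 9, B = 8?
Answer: 249/10 ≈ 24.900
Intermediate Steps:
I(c) = 16 + c (I(c) = (c + 8) + 8 = (8 + c) + 8 = 16 + c)
Y(W, p) = 1/(-13 + W) (Y(W, p) = 1/(W + (0 - 13)) = 1/(W - 13) = 1/(-13 + W))
Y(3, 11) + I(C) = 1/(-13 + 3) + (16 + 9) = 1/(-10) + 25 = -⅒ + 25 = 249/10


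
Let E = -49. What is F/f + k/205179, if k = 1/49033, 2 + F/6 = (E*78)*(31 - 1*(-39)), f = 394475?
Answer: -16149705016901089/3968632268763825 ≈ -4.0693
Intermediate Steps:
F = -1605252 (F = -12 + 6*((-49*78)*(31 - 1*(-39))) = -12 + 6*(-3822*(31 + 39)) = -12 + 6*(-3822*70) = -12 + 6*(-267540) = -12 - 1605240 = -1605252)
k = 1/49033 ≈ 2.0394e-5
F/f + k/205179 = -1605252/394475 + (1/49033)/205179 = -1605252*1/394475 + (1/49033)*(1/205179) = -1605252/394475 + 1/10060541907 = -16149705016901089/3968632268763825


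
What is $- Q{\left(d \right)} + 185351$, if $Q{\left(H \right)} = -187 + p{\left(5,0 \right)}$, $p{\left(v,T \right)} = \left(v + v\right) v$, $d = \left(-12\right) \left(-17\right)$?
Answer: $185488$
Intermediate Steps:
$d = 204$
$p{\left(v,T \right)} = 2 v^{2}$ ($p{\left(v,T \right)} = 2 v v = 2 v^{2}$)
$Q{\left(H \right)} = -137$ ($Q{\left(H \right)} = -187 + 2 \cdot 5^{2} = -187 + 2 \cdot 25 = -187 + 50 = -137$)
$- Q{\left(d \right)} + 185351 = \left(-1\right) \left(-137\right) + 185351 = 137 + 185351 = 185488$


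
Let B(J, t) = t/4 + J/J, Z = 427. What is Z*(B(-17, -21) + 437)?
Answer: 739137/4 ≈ 1.8478e+5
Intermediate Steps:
B(J, t) = 1 + t/4 (B(J, t) = t*(¼) + 1 = t/4 + 1 = 1 + t/4)
Z*(B(-17, -21) + 437) = 427*((1 + (¼)*(-21)) + 437) = 427*((1 - 21/4) + 437) = 427*(-17/4 + 437) = 427*(1731/4) = 739137/4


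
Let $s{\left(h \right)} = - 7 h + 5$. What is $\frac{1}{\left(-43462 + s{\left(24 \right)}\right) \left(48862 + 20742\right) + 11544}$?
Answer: $- \frac{1}{3036462956} \approx -3.2933 \cdot 10^{-10}$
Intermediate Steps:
$s{\left(h \right)} = 5 - 7 h$
$\frac{1}{\left(-43462 + s{\left(24 \right)}\right) \left(48862 + 20742\right) + 11544} = \frac{1}{\left(-43462 + \left(5 - 168\right)\right) \left(48862 + 20742\right) + 11544} = \frac{1}{\left(-43462 + \left(5 - 168\right)\right) 69604 + 11544} = \frac{1}{\left(-43462 - 163\right) 69604 + 11544} = \frac{1}{\left(-43625\right) 69604 + 11544} = \frac{1}{-3036474500 + 11544} = \frac{1}{-3036462956} = - \frac{1}{3036462956}$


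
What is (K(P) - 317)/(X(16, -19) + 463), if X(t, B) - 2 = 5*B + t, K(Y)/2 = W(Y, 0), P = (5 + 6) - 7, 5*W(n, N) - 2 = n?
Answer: -1573/1930 ≈ -0.81503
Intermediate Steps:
W(n, N) = 2/5 + n/5
P = 4 (P = 11 - 7 = 4)
K(Y) = 4/5 + 2*Y/5 (K(Y) = 2*(2/5 + Y/5) = 4/5 + 2*Y/5)
X(t, B) = 2 + t + 5*B (X(t, B) = 2 + (5*B + t) = 2 + (t + 5*B) = 2 + t + 5*B)
(K(P) - 317)/(X(16, -19) + 463) = ((4/5 + (2/5)*4) - 317)/((2 + 16 + 5*(-19)) + 463) = ((4/5 + 8/5) - 317)/((2 + 16 - 95) + 463) = (12/5 - 317)/(-77 + 463) = -1573/5/386 = -1573/5*1/386 = -1573/1930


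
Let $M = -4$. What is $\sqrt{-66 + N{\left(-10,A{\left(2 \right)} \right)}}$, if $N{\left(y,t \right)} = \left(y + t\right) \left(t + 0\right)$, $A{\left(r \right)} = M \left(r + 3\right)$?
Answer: $\sqrt{534} \approx 23.108$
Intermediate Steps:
$A{\left(r \right)} = -12 - 4 r$ ($A{\left(r \right)} = - 4 \left(r + 3\right) = - 4 \left(3 + r\right) = -12 - 4 r$)
$N{\left(y,t \right)} = t \left(t + y\right)$ ($N{\left(y,t \right)} = \left(t + y\right) t = t \left(t + y\right)$)
$\sqrt{-66 + N{\left(-10,A{\left(2 \right)} \right)}} = \sqrt{-66 + \left(-12 - 8\right) \left(\left(-12 - 8\right) - 10\right)} = \sqrt{-66 - 20 \left(-20 - 10\right)} = \sqrt{-66 - -600} = \sqrt{-66 + 600} = \sqrt{534}$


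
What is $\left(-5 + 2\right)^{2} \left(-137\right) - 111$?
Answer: $-1344$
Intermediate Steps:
$\left(-5 + 2\right)^{2} \left(-137\right) - 111 = \left(-3\right)^{2} \left(-137\right) - 111 = 9 \left(-137\right) - 111 = -1233 - 111 = -1344$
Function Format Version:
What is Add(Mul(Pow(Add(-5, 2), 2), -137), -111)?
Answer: -1344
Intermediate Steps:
Add(Mul(Pow(Add(-5, 2), 2), -137), -111) = Add(Mul(Pow(-3, 2), -137), -111) = Add(Mul(9, -137), -111) = Add(-1233, -111) = -1344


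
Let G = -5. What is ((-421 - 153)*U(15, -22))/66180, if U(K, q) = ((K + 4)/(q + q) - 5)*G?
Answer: -68593/291192 ≈ -0.23556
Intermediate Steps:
U(K, q) = 25 - 5*(4 + K)/(2*q) (U(K, q) = ((K + 4)/(q + q) - 5)*(-5) = ((4 + K)/((2*q)) - 5)*(-5) = ((4 + K)*(1/(2*q)) - 5)*(-5) = ((4 + K)/(2*q) - 5)*(-5) = (-5 + (4 + K)/(2*q))*(-5) = 25 - 5*(4 + K)/(2*q))
((-421 - 153)*U(15, -22))/66180 = ((-421 - 153)*((5/2)*(-4 - 1*15 + 10*(-22))/(-22)))/66180 = -1435*(-1)*(-4 - 15 - 220)/22*(1/66180) = -1435*(-1)*(-239)/22*(1/66180) = -574*1195/44*(1/66180) = -342965/22*1/66180 = -68593/291192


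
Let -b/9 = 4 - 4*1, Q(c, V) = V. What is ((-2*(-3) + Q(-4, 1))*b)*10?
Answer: 0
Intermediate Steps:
b = 0 (b = -9*(4 - 4*1) = -9*(4 - 4) = -9*0 = 0)
((-2*(-3) + Q(-4, 1))*b)*10 = ((-2*(-3) + 1)*0)*10 = ((6 + 1)*0)*10 = (7*0)*10 = 0*10 = 0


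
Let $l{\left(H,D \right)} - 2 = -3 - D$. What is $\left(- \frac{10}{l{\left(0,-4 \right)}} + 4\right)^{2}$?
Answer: $\frac{4}{9} \approx 0.44444$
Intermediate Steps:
$l{\left(H,D \right)} = -1 - D$ ($l{\left(H,D \right)} = 2 - \left(3 + D\right) = -1 - D$)
$\left(- \frac{10}{l{\left(0,-4 \right)}} + 4\right)^{2} = \left(- \frac{10}{-1 - -4} + 4\right)^{2} = \left(- \frac{10}{-1 + 4} + 4\right)^{2} = \left(- \frac{10}{3} + 4\right)^{2} = \left(\frac{2}{3}\right)^{2} = \frac{4}{9}$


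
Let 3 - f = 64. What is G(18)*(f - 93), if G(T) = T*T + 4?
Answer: -50512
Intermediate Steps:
f = -61 (f = 3 - 1*64 = 3 - 64 = -61)
G(T) = 4 + T² (G(T) = T² + 4 = 4 + T²)
G(18)*(f - 93) = (4 + 18²)*(-61 - 93) = (4 + 324)*(-154) = 328*(-154) = -50512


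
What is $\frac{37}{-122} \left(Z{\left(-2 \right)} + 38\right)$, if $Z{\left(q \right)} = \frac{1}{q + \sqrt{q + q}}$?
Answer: $- \frac{5587}{488} + \frac{37 i}{488} \approx -11.449 + 0.07582 i$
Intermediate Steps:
$Z{\left(q \right)} = \frac{1}{q + \sqrt{2} \sqrt{q}}$ ($Z{\left(q \right)} = \frac{1}{q + \sqrt{2 q}} = \frac{1}{q + \sqrt{2} \sqrt{q}}$)
$\frac{37}{-122} \left(Z{\left(-2 \right)} + 38\right) = \frac{37}{-122} \left(\frac{1}{-2 + \sqrt{2} \sqrt{-2}} + 38\right) = 37 \left(- \frac{1}{122}\right) \left(\frac{1}{-2 + \sqrt{2} i \sqrt{2}} + 38\right) = - \frac{37 \left(\frac{1}{-2 + 2 i} + 38\right)}{122} = - \frac{37 \left(\frac{-2 - 2 i}{8} + 38\right)}{122} = - \frac{37 \left(38 + \frac{-2 - 2 i}{8}\right)}{122} = - \frac{703}{61} - \frac{37 \left(-2 - 2 i\right)}{976}$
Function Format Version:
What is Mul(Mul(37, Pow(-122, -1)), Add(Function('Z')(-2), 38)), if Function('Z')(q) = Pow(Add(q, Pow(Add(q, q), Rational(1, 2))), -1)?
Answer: Add(Rational(-5587, 488), Mul(Rational(37, 488), I)) ≈ Add(-11.449, Mul(0.075820, I))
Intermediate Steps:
Function('Z')(q) = Pow(Add(q, Mul(Pow(2, Rational(1, 2)), Pow(q, Rational(1, 2)))), -1) (Function('Z')(q) = Pow(Add(q, Pow(Mul(2, q), Rational(1, 2))), -1) = Pow(Add(q, Mul(Pow(2, Rational(1, 2)), Pow(q, Rational(1, 2)))), -1))
Mul(Mul(37, Pow(-122, -1)), Add(Function('Z')(-2), 38)) = Mul(Mul(37, Pow(-122, -1)), Add(Pow(Add(-2, Mul(Pow(2, Rational(1, 2)), Pow(-2, Rational(1, 2)))), -1), 38)) = Mul(Mul(37, Rational(-1, 122)), Add(Pow(Add(-2, Mul(Pow(2, Rational(1, 2)), Mul(I, Pow(2, Rational(1, 2))))), -1), 38)) = Mul(Rational(-37, 122), Add(Pow(Add(-2, Mul(2, I)), -1), 38)) = Mul(Rational(-37, 122), Add(Mul(Rational(1, 8), Add(-2, Mul(-2, I))), 38)) = Mul(Rational(-37, 122), Add(38, Mul(Rational(1, 8), Add(-2, Mul(-2, I))))) = Add(Rational(-703, 61), Mul(Rational(-37, 976), Add(-2, Mul(-2, I))))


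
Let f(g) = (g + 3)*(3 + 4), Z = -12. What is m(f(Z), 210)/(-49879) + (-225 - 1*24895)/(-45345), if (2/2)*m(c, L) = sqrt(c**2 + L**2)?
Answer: 5024/9069 - 21*sqrt(109)/49879 ≈ 0.54958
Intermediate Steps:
f(g) = 21 + 7*g (f(g) = (3 + g)*7 = 21 + 7*g)
m(c, L) = sqrt(L**2 + c**2) (m(c, L) = sqrt(c**2 + L**2) = sqrt(L**2 + c**2))
m(f(Z), 210)/(-49879) + (-225 - 1*24895)/(-45345) = sqrt(210**2 + (21 + 7*(-12))**2)/(-49879) + (-225 - 1*24895)/(-45345) = sqrt(44100 + (21 - 84)**2)*(-1/49879) + (-225 - 24895)*(-1/45345) = sqrt(44100 + (-63)**2)*(-1/49879) - 25120*(-1/45345) = sqrt(44100 + 3969)*(-1/49879) + 5024/9069 = sqrt(48069)*(-1/49879) + 5024/9069 = (21*sqrt(109))*(-1/49879) + 5024/9069 = -21*sqrt(109)/49879 + 5024/9069 = 5024/9069 - 21*sqrt(109)/49879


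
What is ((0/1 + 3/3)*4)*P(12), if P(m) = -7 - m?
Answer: -76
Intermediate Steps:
((0/1 + 3/3)*4)*P(12) = ((0/1 + 3/3)*4)*(-7 - 1*12) = ((0*1 + 3*(⅓))*4)*(-7 - 12) = ((0 + 1)*4)*(-19) = (1*4)*(-19) = 4*(-19) = -76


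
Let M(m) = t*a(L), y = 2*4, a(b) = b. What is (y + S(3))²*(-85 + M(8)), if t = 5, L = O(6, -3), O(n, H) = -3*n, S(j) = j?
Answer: -21175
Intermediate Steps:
L = -18 (L = -3*6 = -18)
y = 8
M(m) = -90 (M(m) = 5*(-18) = -90)
(y + S(3))²*(-85 + M(8)) = (8 + 3)²*(-85 - 90) = 11²*(-175) = 121*(-175) = -21175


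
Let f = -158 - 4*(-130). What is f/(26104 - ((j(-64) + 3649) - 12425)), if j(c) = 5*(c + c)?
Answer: 181/17760 ≈ 0.010191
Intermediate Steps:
j(c) = 10*c (j(c) = 5*(2*c) = 10*c)
f = 362 (f = -158 + 520 = 362)
f/(26104 - ((j(-64) + 3649) - 12425)) = 362/(26104 - ((10*(-64) + 3649) - 12425)) = 362/(26104 - ((-640 + 3649) - 12425)) = 362/(26104 - (3009 - 12425)) = 362/(26104 - 1*(-9416)) = 362/(26104 + 9416) = 362/35520 = 362*(1/35520) = 181/17760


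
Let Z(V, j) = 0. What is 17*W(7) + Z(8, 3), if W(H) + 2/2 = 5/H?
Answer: -34/7 ≈ -4.8571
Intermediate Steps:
W(H) = -1 + 5/H
17*W(7) + Z(8, 3) = 17*((5 - 1*7)/7) + 0 = 17*((5 - 7)/7) + 0 = 17*((⅐)*(-2)) + 0 = 17*(-2/7) + 0 = -34/7 + 0 = -34/7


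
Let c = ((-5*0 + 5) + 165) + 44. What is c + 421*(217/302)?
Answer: 155985/302 ≈ 516.51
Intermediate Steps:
c = 214 (c = ((0 + 5) + 165) + 44 = (5 + 165) + 44 = 170 + 44 = 214)
c + 421*(217/302) = 214 + 421*(217/302) = 214 + 91357/302 = 155985/302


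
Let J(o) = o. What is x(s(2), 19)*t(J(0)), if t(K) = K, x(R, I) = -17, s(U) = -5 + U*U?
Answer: 0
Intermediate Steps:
s(U) = -5 + U**2
x(s(2), 19)*t(J(0)) = -17*0 = 0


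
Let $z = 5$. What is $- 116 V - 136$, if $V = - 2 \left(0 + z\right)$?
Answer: $1024$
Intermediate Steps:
$V = -10$ ($V = - 2 \left(0 + 5\right) = \left(-2\right) 5 = -10$)
$- 116 V - 136 = \left(-116\right) \left(-10\right) - 136 = 1160 - 136 = 1024$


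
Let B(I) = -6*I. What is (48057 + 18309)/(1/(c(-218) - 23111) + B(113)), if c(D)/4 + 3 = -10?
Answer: -1537235658/15704515 ≈ -97.885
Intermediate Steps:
c(D) = -52 (c(D) = -12 + 4*(-10) = -12 - 40 = -52)
(48057 + 18309)/(1/(c(-218) - 23111) + B(113)) = (48057 + 18309)/(1/(-52 - 23111) - 6*113) = 66366/(1/(-23163) - 678) = 66366/(-1/23163 - 678) = 66366/(-15704515/23163) = 66366*(-23163/15704515) = -1537235658/15704515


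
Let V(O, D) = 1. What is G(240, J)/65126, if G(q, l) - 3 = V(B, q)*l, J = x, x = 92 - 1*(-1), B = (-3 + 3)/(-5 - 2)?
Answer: 48/32563 ≈ 0.0014741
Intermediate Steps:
B = 0 (B = 0/(-7) = 0*(-⅐) = 0)
x = 93 (x = 92 + 1 = 93)
J = 93
G(q, l) = 3 + l (G(q, l) = 3 + 1*l = 3 + l)
G(240, J)/65126 = (3 + 93)/65126 = 96*(1/65126) = 48/32563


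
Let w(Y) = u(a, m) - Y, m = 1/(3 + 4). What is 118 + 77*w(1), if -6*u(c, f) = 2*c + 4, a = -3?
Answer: 200/3 ≈ 66.667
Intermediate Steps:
m = 1/7 ≈ 0.14286
u(c, f) = -2/3 - c/3 (u(c, f) = -(2*c + 4)/6 = -(4 + 2*c)/6 = -2/3 - c/3)
w(Y) = 1/3 - Y (w(Y) = (-2/3 - 1/3*(-3)) - Y = (-2/3 + 1) - Y = 1/3 - Y)
118 + 77*w(1) = 118 + 77*(1/3 - 1*1) = 118 + 77*(1/3 - 1) = 118 + 77*(-2/3) = 118 - 154/3 = 200/3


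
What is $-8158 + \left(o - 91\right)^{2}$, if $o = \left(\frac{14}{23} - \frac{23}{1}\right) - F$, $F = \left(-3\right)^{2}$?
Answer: $\frac{3608643}{529} \approx 6821.6$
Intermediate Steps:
$F = 9$
$o = - \frac{722}{23}$ ($o = \left(\frac{14}{23} - \frac{23}{1}\right) - 9 = \left(14 \cdot \frac{1}{23} - 23\right) - 9 = \left(\frac{14}{23} - 23\right) - 9 = - \frac{515}{23} - 9 = - \frac{722}{23} \approx -31.391$)
$-8158 + \left(o - 91\right)^{2} = -8158 + \left(- \frac{722}{23} - 91\right)^{2} = -8158 + \left(- \frac{2815}{23}\right)^{2} = -8158 + \frac{7924225}{529} = \frac{3608643}{529}$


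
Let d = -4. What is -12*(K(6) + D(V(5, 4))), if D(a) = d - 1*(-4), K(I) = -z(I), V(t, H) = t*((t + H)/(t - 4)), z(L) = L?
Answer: 72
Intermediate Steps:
V(t, H) = t*(H + t)/(-4 + t) (V(t, H) = t*((H + t)/(-4 + t)) = t*(H + t)/(-4 + t))
K(I) = -I
D(a) = 0 (D(a) = -4 - 1*(-4) = -4 + 4 = 0)
-12*(K(6) + D(V(5, 4))) = -12*(-1*6 + 0) = -12*(-6 + 0) = -12*(-6) = 72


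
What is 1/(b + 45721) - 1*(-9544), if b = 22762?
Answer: 653601753/68483 ≈ 9544.0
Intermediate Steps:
1/(b + 45721) - 1*(-9544) = 1/(22762 + 45721) - 1*(-9544) = 1/68483 + 9544 = 653601753/68483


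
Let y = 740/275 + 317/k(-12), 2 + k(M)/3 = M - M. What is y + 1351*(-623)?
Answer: -277768637/330 ≈ -8.4172e+5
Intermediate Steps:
k(M) = -6 (k(M) = -6 + 3*(M - M) = -6 + 3*0 = -6 + 0 = -6)
y = -16547/330 (y = 740/275 + 317/(-6) = 740*(1/275) + 317*(-⅙) = 148/55 - 317/6 = -16547/330 ≈ -50.142)
y + 1351*(-623) = -16547/330 + 1351*(-623) = -16547/330 - 841673 = -277768637/330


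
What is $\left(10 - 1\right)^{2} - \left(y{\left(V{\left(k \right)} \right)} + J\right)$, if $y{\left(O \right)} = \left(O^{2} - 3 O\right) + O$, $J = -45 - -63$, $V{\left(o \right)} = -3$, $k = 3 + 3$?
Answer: $48$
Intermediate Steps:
$k = 6$
$J = 18$ ($J = -45 + 63 = 18$)
$y{\left(O \right)} = O^{2} - 2 O$
$\left(10 - 1\right)^{2} - \left(y{\left(V{\left(k \right)} \right)} + J\right) = \left(10 - 1\right)^{2} - \left(- 3 \left(-2 - 3\right) + 18\right) = 9^{2} - \left(\left(-3\right) \left(-5\right) + 18\right) = 81 - \left(15 + 18\right) = 81 - 33 = 48$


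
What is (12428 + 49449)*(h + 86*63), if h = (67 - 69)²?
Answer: 335497094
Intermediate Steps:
h = 4 (h = (-2)² = 4)
(12428 + 49449)*(h + 86*63) = (12428 + 49449)*(4 + 86*63) = 61877*(4 + 5418) = 61877*5422 = 335497094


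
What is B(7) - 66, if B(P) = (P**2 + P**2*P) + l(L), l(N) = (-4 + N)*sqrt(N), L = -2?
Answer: 326 - 6*I*sqrt(2) ≈ 326.0 - 8.4853*I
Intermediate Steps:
l(N) = sqrt(N)*(-4 + N)
B(P) = P**2 + P**3 - 6*I*sqrt(2) (B(P) = (P**2 + P**2*P) + sqrt(-2)*(-4 - 2) = (P**2 + P**3) + (I*sqrt(2))*(-6) = (P**2 + P**3) - 6*I*sqrt(2) = P**2 + P**3 - 6*I*sqrt(2))
B(7) - 66 = (7**2 + 7**3 - 6*I*sqrt(2)) - 66 = (49 + 343 - 6*I*sqrt(2)) - 66 = (392 - 6*I*sqrt(2)) - 66 = 326 - 6*I*sqrt(2)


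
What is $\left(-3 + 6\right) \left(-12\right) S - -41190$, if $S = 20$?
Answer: $40470$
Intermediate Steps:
$\left(-3 + 6\right) \left(-12\right) S - -41190 = \left(-3 + 6\right) \left(-12\right) 20 - -41190 = 3 \left(-12\right) 20 + 41190 = \left(-36\right) 20 + 41190 = -720 + 41190 = 40470$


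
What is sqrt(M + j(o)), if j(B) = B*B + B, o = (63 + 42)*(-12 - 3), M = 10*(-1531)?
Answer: 2*sqrt(615935) ≈ 1569.6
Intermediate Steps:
M = -15310
o = -1575 (o = 105*(-15) = -1575)
j(B) = B + B**2 (j(B) = B**2 + B = B + B**2)
sqrt(M + j(o)) = sqrt(-15310 - 1575*(1 - 1575)) = sqrt(-15310 - 1575*(-1574)) = sqrt(-15310 + 2479050) = sqrt(2463740) = 2*sqrt(615935)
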